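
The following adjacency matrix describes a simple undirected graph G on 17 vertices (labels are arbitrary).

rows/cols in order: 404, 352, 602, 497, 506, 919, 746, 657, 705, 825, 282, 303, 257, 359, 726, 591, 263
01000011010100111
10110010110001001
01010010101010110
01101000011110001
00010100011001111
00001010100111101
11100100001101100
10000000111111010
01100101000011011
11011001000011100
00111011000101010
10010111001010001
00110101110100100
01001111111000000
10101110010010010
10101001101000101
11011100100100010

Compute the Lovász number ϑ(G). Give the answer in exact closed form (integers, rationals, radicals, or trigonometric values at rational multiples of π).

sqrt(17)

deg(282) = 8; N(282) = {602, 497, 506, 746, 657, 303, 359, 591}.
Vertex 602 has 8 neighbors: 352, 497, 746, 705, 282, 257, 726, 591.
N(263) = {404, 352, 497, 506, 919, 705, 303, 591}, |N(263)| = 8.
N(257) = {602, 497, 919, 657, 705, 825, 303, 726}, |N(257)| = 8.
Regular of degree 8 on 17 vertices: Paley(17): SR with (k,λ,μ)=(8,3,4).
The 3 distinct eigenvalues: [8.0, 1.5616, -2.5616].
ϑ = −N·λ_min/(λ_max−λ_min) = −17·(-sqrt(17)/2 - 1/2)/(8−(-sqrt(17)/2 - 1/2)) = sqrt(17).
= 4.1231056… (decimal).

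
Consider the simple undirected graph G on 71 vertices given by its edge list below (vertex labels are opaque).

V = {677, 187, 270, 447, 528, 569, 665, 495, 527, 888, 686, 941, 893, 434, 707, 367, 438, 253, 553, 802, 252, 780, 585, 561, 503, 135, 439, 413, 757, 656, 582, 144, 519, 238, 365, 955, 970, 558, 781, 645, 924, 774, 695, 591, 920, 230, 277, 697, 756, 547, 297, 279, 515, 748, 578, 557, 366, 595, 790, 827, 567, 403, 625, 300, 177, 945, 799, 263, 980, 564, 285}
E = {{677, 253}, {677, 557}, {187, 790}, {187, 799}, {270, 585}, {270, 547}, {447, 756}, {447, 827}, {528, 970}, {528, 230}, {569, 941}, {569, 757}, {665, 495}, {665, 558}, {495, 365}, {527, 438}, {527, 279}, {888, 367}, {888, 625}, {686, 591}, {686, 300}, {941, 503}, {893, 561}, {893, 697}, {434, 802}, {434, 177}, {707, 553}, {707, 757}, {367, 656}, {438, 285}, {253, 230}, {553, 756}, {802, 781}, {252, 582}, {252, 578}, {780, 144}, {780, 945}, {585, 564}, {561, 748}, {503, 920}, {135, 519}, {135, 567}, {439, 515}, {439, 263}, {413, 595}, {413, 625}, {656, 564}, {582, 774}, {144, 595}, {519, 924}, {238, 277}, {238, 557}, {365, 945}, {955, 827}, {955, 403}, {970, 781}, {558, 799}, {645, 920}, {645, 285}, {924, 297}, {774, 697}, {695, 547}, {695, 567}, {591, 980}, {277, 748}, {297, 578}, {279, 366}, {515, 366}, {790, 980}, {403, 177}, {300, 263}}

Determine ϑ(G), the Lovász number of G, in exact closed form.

71*cos(pi/71)/(cos(pi/71) + 1)

deg(920) = 2; N(920) = {503, 645}.
Vertex 893 has 2 neighbors: 561, 697.
N(781) = {802, 970}, |N(781)| = 2.
Vertex 413 has 2 neighbors: 595, 625.
2-regular, N=71; this is C_{71}, the 71-cycle.
A has 36 distinct eigenvalues ≈ [2.0, 1.992, 1.969, 1.93, 1.876, 1.807, 1.725, 1.628, 1.519, 1.398, 1.267, 1.125, 0.974, 0.816, 0.652, 0.482, 0.308, 0.133, -0.044, -0.221, -0.396, -0.567, -0.735, -0.896, -1.051, -1.197, -1.334, -1.46, -1.575, -1.678, -1.768, -1.843, -1.905, -1.951, -1.982, -1.998].
With N=71: ϑ(G) = 71·(-(-1)*2*cos(pi/71))/(2−(-2*cos(pi/71))) = 71*cos(pi/71)/(cos(pi/71) + 1).
= 35.48262… (decimal).
Check 35 ≤ 71*cos(pi/71)/(cos(pi/71) + 1) ≤ 36: both strict.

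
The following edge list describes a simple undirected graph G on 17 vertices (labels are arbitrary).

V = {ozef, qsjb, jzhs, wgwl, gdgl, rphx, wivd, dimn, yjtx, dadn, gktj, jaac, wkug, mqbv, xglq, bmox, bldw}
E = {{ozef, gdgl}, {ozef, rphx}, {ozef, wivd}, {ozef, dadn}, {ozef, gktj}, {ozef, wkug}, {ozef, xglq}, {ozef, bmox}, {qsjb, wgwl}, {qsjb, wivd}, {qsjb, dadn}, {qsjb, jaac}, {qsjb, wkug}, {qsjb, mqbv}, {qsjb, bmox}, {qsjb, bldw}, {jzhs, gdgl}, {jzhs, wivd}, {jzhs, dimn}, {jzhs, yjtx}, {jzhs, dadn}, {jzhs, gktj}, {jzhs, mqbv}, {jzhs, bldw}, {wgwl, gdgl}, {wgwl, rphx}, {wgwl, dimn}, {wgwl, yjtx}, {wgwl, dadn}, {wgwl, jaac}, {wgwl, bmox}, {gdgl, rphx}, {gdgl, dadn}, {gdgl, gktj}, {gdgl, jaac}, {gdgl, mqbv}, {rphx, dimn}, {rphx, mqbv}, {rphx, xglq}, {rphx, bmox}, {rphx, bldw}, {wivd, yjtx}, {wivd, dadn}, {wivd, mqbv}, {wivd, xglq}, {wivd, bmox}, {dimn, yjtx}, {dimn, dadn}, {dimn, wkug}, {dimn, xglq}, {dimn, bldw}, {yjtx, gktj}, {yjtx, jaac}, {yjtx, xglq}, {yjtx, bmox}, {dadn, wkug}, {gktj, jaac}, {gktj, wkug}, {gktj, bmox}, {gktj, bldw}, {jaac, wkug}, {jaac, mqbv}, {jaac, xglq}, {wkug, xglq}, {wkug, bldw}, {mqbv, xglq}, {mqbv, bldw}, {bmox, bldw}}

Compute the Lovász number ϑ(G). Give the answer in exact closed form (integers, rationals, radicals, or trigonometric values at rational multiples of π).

sqrt(17)

deg(ozef) = 8; N(ozef) = {gdgl, rphx, wivd, dadn, gktj, wkug, xglq, bmox}.
Vertex dimn has 8 neighbors: jzhs, wgwl, rphx, yjtx, dadn, wkug, xglq, bldw.
deg(gktj) = 8; N(gktj) = {ozef, jzhs, gdgl, yjtx, jaac, wkug, bmox, bldw}.
deg(bmox) = 8; N(bmox) = {ozef, qsjb, wgwl, rphx, wivd, yjtx, gktj, bldw}.
Every vertex has degree 8 (N=17); strongly regular (17,8,3,4).
The 3 distinct eigenvalues: [8.0, 1.561553, -2.561553].
ϑ = −N·λ_min/(λ_max−λ_min) = −17·(-sqrt(17)/2 - 1/2)/(8−(-sqrt(17)/2 - 1/2)) = sqrt(17).
Numerically 4.123105626.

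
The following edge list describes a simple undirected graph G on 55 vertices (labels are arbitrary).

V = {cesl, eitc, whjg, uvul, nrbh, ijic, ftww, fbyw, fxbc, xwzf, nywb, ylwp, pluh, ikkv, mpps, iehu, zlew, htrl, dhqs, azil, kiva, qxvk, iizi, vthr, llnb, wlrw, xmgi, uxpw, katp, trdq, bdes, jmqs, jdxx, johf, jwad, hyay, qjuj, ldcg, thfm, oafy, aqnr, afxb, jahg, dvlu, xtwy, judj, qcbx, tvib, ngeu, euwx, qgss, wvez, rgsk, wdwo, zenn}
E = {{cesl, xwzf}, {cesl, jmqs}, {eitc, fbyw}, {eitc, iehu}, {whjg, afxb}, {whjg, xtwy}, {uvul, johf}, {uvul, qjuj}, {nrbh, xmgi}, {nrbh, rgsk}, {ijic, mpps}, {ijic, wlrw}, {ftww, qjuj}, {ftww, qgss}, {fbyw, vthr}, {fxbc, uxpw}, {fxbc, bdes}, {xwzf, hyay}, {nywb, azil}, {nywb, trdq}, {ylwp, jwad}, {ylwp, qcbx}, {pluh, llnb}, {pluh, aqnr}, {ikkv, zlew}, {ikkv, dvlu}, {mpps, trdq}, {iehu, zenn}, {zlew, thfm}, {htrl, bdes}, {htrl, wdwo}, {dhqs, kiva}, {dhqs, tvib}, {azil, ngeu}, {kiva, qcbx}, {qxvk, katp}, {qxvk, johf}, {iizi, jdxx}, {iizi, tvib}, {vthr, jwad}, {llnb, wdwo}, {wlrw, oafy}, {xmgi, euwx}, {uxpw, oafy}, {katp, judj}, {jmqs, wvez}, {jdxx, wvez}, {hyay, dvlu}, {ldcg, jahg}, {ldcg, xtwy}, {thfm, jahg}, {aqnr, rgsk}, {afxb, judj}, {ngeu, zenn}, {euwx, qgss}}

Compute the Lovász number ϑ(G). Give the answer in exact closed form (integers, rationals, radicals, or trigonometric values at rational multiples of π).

Vertex judj has 2 neighbors: katp, afxb.
Vertex ldcg has 2 neighbors: jahg, xtwy.
deg(azil) = 2; N(azil) = {nywb, ngeu}.
deg(qjuj) = 2; N(qjuj) = {uvul, ftww}.
55-vertex 2-regular graph: connected 2-regular on 55 ⇒ C_{55}.
A has 28 distinct eigenvalues ≈ [2.0, 1.987, 1.948, 1.884, 1.795, 1.683, 1.548, 1.394, 1.221, 1.033, 0.831, 0.618, 0.397, 0.171, -0.057, -0.285, -0.508, -0.726, -0.933, -1.129, -1.31, -1.473, -1.618, -1.741, -1.842, -1.919, -1.971, -1.997].
λ_max=2, λ_min=-2*cos(pi/55); ϑ = −55·λ_min/(λ_max−λ_min) = 55*cos(pi/55)/(cos(pi/55) + 1).
≈ 27.477557 (to 6 d.p.).
Sandwich: α(G)=27 ≤ ϑ(G)=55*cos(pi/55)/(cos(pi/55) + 1) ≤ χ(Ḡ)=28 (both strict).

55*cos(pi/55)/(cos(pi/55) + 1)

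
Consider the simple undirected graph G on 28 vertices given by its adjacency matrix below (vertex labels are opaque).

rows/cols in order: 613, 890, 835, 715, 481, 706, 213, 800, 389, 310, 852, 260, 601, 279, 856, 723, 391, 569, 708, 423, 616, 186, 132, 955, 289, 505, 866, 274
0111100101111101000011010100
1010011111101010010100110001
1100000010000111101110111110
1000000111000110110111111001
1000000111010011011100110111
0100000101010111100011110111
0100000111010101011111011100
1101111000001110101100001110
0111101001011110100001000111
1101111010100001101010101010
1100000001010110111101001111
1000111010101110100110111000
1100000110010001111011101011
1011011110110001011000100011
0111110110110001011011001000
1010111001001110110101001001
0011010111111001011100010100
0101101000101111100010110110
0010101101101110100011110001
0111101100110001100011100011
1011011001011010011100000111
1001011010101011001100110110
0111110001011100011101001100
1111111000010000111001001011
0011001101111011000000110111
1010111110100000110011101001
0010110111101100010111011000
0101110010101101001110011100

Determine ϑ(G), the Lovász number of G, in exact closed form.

Vertex 706 has 15 neighbors: 890, 800, 310, 260, 279, 856, 723, 391, 616, 186, 132, 955, 505, 866, 274.
N(274) = {890, 715, 481, 706, 389, 852, 601, 279, 723, 708, 423, 616, 955, 289, 505}, |N(274)| = 15.
Vertex 955 has 15 neighbors: 613, 890, 835, 715, 481, 706, 213, 260, 391, 569, 708, 186, 289, 866, 274.
deg(856) = 15; N(856) = {890, 835, 715, 481, 706, 800, 389, 852, 260, 723, 569, 708, 616, 186, 289}.
Regular of degree 15 on 28 vertices: Kneser-type, 2-subsets of [8].
Distinct eigenvalues (to 5 d.p.): [15.0, 1.0, -5.0].
With N=28: ϑ(G) = 28·(-1*(-5))/(15−(-5)) = 7.
Numerically 7.00000.

7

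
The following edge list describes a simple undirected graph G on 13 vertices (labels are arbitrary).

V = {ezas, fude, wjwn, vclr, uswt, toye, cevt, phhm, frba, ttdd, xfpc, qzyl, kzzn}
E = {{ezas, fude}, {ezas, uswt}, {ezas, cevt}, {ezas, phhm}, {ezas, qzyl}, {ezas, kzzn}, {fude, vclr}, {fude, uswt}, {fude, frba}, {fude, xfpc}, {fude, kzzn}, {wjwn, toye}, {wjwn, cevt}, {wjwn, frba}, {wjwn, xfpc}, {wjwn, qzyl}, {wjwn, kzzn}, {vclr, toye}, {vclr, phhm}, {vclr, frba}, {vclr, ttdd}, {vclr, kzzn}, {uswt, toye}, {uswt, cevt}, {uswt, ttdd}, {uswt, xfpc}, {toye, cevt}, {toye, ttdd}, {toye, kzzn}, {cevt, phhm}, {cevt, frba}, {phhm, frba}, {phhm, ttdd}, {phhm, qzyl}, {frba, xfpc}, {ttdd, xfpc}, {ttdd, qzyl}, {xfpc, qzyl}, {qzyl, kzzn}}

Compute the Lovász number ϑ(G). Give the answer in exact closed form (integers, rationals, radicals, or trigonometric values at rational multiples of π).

N(xfpc) = {fude, wjwn, uswt, frba, ttdd, qzyl}, |N(xfpc)| = 6.
N(cevt) = {ezas, wjwn, uswt, toye, phhm, frba}, |N(cevt)| = 6.
Vertex ezas has 6 neighbors: fude, uswt, cevt, phhm, qzyl, kzzn.
N(wjwn) = {toye, cevt, frba, xfpc, qzyl, kzzn}, |N(wjwn)| = 6.
13-vertex 6-regular graph: Paley(13): SR with (k,λ,μ)=(6,2,3).
Distinct eigenvalues (to 3 d.p.): [6.0, 1.303, -2.303].
Lovász: ϑ = −13(-sqrt(13)/2 - 1/2)/(6+-(-sqrt(13)/2 - 1/2)) = sqrt(13).
ϑ(G) ≈ 3.605551275.

sqrt(13)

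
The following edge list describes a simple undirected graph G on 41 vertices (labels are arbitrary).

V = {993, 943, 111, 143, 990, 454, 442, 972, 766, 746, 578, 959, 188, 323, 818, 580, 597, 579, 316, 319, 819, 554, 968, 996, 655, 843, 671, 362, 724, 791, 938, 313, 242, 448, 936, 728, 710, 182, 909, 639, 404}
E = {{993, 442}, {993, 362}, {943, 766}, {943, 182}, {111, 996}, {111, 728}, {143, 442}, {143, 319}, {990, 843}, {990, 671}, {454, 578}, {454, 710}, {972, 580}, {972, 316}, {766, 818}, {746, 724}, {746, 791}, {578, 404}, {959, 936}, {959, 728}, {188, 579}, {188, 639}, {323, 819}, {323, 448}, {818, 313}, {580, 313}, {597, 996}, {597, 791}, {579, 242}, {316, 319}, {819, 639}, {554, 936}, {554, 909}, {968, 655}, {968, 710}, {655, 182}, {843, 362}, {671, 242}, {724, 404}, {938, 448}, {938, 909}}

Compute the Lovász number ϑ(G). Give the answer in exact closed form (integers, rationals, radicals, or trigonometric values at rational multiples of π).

Vertex 143 has 2 neighbors: 442, 319.
deg(728) = 2; N(728) = {111, 959}.
N(819) = {323, 639}, |N(819)| = 2.
deg(578) = 2; N(578) = {454, 404}.
G on 41 vertices is 2-regular; a single 41-cycle (edge-transitive).
spec(A) ≈ [2.0, 1.97656, 1.90679, 1.79233, 1.63586, 1.44104, 1.21245, 0.95544, 0.67603, 0.38078, 0.07661, -0.22937, -0.52996, -0.81814, -1.08714, -1.33065, -1.54298, -1.71914, -1.855, -1.94739, -1.99413] (distinct, 5 d.p.).
λ_max=2, λ_min=-2*cos(pi/41); ϑ = −41·λ_min/(λ_max−λ_min) = 41*cos(pi/41)/(cos(pi/41) + 1).
≈ 20.46988027 (to 8 d.p.).
20 ≤ 41*cos(pi/41)/(cos(pi/41) + 1) ≤ 21: both strict.

41*cos(pi/41)/(cos(pi/41) + 1)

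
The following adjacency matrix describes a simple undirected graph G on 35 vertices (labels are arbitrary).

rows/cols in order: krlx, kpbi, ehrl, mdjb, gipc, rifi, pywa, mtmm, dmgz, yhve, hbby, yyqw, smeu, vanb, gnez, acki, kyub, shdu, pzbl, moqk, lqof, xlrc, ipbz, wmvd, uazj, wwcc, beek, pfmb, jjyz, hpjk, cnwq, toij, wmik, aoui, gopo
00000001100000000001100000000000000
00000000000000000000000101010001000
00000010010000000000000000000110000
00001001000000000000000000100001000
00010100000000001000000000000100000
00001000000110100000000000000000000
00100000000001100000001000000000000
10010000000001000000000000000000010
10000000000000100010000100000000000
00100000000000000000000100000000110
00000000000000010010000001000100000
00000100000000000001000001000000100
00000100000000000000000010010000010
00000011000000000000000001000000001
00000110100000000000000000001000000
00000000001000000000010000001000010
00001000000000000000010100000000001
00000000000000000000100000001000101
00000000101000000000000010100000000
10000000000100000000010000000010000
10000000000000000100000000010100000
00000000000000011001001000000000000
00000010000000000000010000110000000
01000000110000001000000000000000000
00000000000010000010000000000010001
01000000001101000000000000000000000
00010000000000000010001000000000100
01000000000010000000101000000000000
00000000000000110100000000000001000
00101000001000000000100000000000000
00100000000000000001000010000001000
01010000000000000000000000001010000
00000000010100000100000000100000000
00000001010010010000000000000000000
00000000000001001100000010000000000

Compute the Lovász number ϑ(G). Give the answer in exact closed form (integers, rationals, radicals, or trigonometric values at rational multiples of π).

15

deg(ipbz) = 4; N(ipbz) = {pywa, xlrc, beek, pfmb}.
N(yyqw) = {rifi, moqk, wwcc, wmik}, |N(yyqw)| = 4.
deg(yhve) = 4; N(yhve) = {ehrl, wmvd, wmik, aoui}.
deg(rifi) = 4; N(rifi) = {gipc, yyqw, smeu, gnez}.
35-vertex 4-regular graph: Kneser K(7,3) on C(7,3)=35 vertices.
A has 4 distinct eigenvalues ≈ [4.0, 2.0, -1.0, -3.0].
Lovász: ϑ = −35(-3)/(4+-1*(-3)) = 15.
Numerically 15.000000.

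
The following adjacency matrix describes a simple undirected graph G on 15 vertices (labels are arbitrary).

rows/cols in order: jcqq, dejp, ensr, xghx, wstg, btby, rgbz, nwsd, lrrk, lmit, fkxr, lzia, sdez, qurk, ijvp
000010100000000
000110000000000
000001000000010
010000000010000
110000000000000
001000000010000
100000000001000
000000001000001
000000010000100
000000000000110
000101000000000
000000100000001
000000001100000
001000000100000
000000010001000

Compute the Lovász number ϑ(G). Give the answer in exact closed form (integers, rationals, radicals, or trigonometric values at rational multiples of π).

deg(lrrk) = 2; N(lrrk) = {nwsd, sdez}.
deg(sdez) = 2; N(sdez) = {lrrk, lmit}.
N(lzia) = {rgbz, ijvp}, |N(lzia)| = 2.
deg(ijvp) = 2; N(ijvp) = {nwsd, lzia}.
deg(v) = 2 for all v (|V|=15); a single 15-cycle (edge-transitive).
The 8 distinct eigenvalues: [2.0, 1.8271, 1.3383, 0.618, -0.2091, -1.0, -1.618, -1.9563].
ϑ = −N·λ_min/(λ_max−λ_min) = −15·(-2*cos(pi/15))/(2−(-2*cos(pi/15))) = 15*cos(pi/15)/(cos(pi/15) + 1).
≈ 7.417148 (to 6 d.p.).
7 ≤ 15*cos(pi/15)/(cos(pi/15) + 1) ≤ 8: both strict.

15*cos(pi/15)/(cos(pi/15) + 1)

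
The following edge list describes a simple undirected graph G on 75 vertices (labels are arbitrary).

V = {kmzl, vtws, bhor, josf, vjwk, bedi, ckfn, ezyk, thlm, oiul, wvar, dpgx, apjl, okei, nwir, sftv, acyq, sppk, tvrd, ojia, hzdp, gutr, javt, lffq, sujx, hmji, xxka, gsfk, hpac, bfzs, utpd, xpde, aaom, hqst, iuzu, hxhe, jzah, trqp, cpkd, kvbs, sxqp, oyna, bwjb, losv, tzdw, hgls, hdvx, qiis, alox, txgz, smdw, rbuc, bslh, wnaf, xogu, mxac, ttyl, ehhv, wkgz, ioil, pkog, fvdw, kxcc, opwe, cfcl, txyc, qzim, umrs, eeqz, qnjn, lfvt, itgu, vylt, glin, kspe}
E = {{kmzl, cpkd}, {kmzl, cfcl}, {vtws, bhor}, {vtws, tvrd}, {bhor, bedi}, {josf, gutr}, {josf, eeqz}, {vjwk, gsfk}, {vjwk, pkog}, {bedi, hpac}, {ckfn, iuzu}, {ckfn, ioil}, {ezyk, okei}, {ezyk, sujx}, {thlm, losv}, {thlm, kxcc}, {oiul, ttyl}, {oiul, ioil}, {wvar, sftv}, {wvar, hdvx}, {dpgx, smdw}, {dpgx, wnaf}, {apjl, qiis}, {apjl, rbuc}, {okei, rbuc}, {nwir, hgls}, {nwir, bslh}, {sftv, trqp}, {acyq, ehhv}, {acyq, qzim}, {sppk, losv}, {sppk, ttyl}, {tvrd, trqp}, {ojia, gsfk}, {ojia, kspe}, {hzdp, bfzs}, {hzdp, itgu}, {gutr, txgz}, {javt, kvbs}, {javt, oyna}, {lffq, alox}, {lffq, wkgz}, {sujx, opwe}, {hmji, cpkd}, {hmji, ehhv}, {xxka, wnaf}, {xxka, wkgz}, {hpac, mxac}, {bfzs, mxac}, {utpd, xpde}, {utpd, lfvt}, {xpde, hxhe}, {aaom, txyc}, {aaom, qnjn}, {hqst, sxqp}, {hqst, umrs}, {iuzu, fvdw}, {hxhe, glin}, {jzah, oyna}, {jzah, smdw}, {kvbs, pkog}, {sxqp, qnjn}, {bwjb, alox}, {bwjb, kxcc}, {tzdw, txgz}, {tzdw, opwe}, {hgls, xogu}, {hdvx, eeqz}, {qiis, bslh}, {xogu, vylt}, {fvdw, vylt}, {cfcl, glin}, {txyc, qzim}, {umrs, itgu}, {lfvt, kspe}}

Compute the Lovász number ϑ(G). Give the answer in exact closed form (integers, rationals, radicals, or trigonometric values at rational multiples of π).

Vertex vtws has 2 neighbors: bhor, tvrd.
Vertex ioil has 2 neighbors: ckfn, oiul.
deg(kvbs) = 2; N(kvbs) = {javt, pkog}.
deg(ttyl) = 2; N(ttyl) = {oiul, sppk}.
Regular of degree 2 on 75 vertices: connected 2-regular on 75 ⇒ C_{75}.
spec(A) ≈ [2.0, 1.993, 1.972, 1.9372, 1.8888, 1.8271, 1.7526, 1.6658, 1.5674, 1.4579, 1.3383, 1.2092, 1.0717, 0.9266, 0.775, 0.618, 0.4567, 0.2922, 0.1256, -0.0419, -0.2091, -0.3748, -0.5378, -0.6971, -0.8516, -1.0, -1.1414, -1.2748, -1.3993, -1.514, -1.618, -1.7107, -1.7914, -1.8596, -1.9146, -1.9563, -1.9842, -1.9982] (distinct, 4 d.p.).
−75·(-2*cos(pi/75)) / ((2)−(-2*cos(pi/75))) = 75*cos(pi/75)/(cos(pi/75) + 1) = ϑ(G).
= 37.48355… (decimal).
37 ≤ 75*cos(pi/75)/(cos(pi/75) + 1) ≤ 38: both strict.

75*cos(pi/75)/(cos(pi/75) + 1)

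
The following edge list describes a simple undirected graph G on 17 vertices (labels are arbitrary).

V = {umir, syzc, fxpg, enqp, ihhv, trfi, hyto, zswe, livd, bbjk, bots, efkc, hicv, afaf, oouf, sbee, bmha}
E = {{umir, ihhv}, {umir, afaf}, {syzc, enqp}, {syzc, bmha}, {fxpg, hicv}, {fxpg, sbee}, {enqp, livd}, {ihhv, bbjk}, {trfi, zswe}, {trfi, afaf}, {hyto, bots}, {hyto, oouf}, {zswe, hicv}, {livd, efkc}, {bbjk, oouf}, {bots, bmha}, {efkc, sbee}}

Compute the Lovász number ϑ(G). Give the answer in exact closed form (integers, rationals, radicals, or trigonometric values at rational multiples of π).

Vertex afaf has 2 neighbors: umir, trfi.
Vertex zswe has 2 neighbors: trfi, hicv.
deg(hicv) = 2; N(hicv) = {fxpg, zswe}.
Vertex livd has 2 neighbors: enqp, efkc.
17-vertex 2-regular graph: the odd cycle C_{17}.
The 9 distinct eigenvalues: [2.0, 1.865, 1.478, 0.891, 0.185, -0.547, -1.205, -1.7, -1.966].
λ_max=2, λ_min=-2*cos(pi/17); ϑ = −17·λ_min/(λ_max−λ_min) = 17*cos(pi/17)/(cos(pi/17) + 1).
ϑ(G) ≈ 8.4270143.
Lovász sandwich 8 ≤ 17*cos(pi/17)/(cos(pi/17) + 1) ≤ 9: both strict.

17*cos(pi/17)/(cos(pi/17) + 1)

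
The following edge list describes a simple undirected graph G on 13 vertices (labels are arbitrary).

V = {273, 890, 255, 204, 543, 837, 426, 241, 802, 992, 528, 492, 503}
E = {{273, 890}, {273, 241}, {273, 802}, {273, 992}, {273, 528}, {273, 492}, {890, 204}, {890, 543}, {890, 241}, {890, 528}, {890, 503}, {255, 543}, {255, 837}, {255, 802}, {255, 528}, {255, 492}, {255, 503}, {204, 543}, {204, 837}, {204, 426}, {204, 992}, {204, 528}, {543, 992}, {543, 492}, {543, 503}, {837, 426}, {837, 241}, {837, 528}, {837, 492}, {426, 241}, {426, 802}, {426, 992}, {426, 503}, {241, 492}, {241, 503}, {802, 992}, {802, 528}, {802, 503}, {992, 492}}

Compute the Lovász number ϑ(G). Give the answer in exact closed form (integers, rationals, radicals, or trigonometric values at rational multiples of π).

Vertex 992 has 6 neighbors: 273, 204, 543, 426, 802, 492.
N(837) = {255, 204, 426, 241, 528, 492}, |N(837)| = 6.
deg(255) = 6; N(255) = {543, 837, 802, 528, 492, 503}.
Vertex 426 has 6 neighbors: 204, 837, 241, 802, 992, 503.
Regular of degree 6 on 13 vertices: strongly regular (13,6,2,3).
A has 3 distinct eigenvalues ≈ [6.0, 1.303, -2.303].
Lovász (edge-transitive): ϑ = −13·(-sqrt(13)/2 - 1/2)/((6)−(-sqrt(13)/2 - 1/2)) = sqrt(13).
= 3.60555… (decimal).

sqrt(13)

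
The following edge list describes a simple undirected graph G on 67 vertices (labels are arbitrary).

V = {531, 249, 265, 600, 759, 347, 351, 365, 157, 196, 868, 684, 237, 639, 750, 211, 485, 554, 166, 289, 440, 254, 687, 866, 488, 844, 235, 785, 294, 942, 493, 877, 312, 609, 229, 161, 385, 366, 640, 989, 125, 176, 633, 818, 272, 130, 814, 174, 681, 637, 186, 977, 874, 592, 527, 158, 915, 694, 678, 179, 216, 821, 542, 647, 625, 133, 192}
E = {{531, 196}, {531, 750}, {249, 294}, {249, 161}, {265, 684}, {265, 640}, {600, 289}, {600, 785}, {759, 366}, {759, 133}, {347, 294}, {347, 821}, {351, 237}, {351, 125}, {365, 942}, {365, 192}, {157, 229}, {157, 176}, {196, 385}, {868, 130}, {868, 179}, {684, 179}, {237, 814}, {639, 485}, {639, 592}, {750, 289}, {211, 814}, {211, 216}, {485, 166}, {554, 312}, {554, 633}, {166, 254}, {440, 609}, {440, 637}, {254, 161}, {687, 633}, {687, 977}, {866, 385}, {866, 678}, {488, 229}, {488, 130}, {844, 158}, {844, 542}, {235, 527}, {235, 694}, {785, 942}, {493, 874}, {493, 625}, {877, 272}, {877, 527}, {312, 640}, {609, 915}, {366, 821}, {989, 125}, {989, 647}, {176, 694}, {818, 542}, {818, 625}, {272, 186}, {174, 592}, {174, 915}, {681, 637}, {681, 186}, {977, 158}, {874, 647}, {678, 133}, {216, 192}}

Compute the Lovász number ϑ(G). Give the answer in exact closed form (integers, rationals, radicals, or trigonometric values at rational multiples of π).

67*cos(pi/67)/(cos(pi/67) + 1)

N(166) = {485, 254}, |N(166)| = 2.
deg(249) = 2; N(249) = {294, 161}.
Vertex 785 has 2 neighbors: 600, 942.
N(192) = {365, 216}, |N(192)| = 2.
2-regular, N=67; the odd cycle C_{67}.
A has 34 distinct eigenvalues ≈ [2.0, 1.9912, 1.9649, 1.9214, 1.8609, 1.7841, 1.6917, 1.5843, 1.4631, 1.3289, 1.1831, 1.0269, 0.8617, 0.6889, 0.5101, 0.3268, 0.1406, -0.0469, -0.2339, -0.4189, -0.6002, -0.7762, -0.9454, -1.1063, -1.2574, -1.3975, -1.5254, -1.6398, -1.7398, -1.8245, -1.8932, -1.9453, -1.9802, -1.9978].
Lovász: ϑ = −67(-2*cos(pi/67))/(2+-(-1)*2*cos(pi/67)) = 67*cos(pi/67)/(cos(pi/67) + 1).
ϑ(G) ≈ 33.481579809.
33 ≤ 67*cos(pi/67)/(cos(pi/67) + 1) ≤ 34: both strict.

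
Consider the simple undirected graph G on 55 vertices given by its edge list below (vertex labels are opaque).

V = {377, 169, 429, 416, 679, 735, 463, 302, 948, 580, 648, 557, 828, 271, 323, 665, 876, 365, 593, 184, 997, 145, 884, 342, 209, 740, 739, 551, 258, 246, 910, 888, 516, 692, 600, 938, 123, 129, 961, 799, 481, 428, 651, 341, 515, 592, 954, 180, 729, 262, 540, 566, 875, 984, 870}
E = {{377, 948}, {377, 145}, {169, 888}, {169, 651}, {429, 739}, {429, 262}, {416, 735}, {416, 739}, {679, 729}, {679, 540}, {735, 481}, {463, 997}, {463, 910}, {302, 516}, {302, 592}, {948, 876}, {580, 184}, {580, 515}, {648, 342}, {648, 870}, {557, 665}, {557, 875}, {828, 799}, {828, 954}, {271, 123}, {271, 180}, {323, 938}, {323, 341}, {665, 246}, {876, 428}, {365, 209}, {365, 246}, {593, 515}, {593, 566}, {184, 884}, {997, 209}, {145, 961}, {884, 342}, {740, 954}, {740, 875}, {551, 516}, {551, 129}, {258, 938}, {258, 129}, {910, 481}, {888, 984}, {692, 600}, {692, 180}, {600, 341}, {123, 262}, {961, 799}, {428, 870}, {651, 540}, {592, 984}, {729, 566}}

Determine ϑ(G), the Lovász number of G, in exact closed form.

55*cos(pi/55)/(cos(pi/55) + 1)

deg(692) = 2; N(692) = {600, 180}.
Vertex 735 has 2 neighbors: 416, 481.
Vertex 209 has 2 neighbors: 365, 997.
N(870) = {648, 428}, |N(870)| = 2.
2-regular, N=55; this is C_{55}, the 55-cycle.
A has 28 distinct eigenvalues ≈ [2.0, 1.987, 1.948, 1.884, 1.795, 1.683, 1.548, 1.394, 1.221, 1.033, 0.831, 0.618, 0.397, 0.171, -0.057, -0.285, -0.508, -0.726, -0.933, -1.129, -1.31, -1.473, -1.618, -1.741, -1.842, -1.919, -1.971, -1.997].
With N=55: ϑ(G) = 55·(-(-1)*2*cos(pi/55))/(2−(-2*cos(pi/55))) = 55*cos(pi/55)/(cos(pi/55) + 1).
ϑ(G) ≈ 27.4775569.
Check 27 ≤ 55*cos(pi/55)/(cos(pi/55) + 1) ≤ 28: both strict.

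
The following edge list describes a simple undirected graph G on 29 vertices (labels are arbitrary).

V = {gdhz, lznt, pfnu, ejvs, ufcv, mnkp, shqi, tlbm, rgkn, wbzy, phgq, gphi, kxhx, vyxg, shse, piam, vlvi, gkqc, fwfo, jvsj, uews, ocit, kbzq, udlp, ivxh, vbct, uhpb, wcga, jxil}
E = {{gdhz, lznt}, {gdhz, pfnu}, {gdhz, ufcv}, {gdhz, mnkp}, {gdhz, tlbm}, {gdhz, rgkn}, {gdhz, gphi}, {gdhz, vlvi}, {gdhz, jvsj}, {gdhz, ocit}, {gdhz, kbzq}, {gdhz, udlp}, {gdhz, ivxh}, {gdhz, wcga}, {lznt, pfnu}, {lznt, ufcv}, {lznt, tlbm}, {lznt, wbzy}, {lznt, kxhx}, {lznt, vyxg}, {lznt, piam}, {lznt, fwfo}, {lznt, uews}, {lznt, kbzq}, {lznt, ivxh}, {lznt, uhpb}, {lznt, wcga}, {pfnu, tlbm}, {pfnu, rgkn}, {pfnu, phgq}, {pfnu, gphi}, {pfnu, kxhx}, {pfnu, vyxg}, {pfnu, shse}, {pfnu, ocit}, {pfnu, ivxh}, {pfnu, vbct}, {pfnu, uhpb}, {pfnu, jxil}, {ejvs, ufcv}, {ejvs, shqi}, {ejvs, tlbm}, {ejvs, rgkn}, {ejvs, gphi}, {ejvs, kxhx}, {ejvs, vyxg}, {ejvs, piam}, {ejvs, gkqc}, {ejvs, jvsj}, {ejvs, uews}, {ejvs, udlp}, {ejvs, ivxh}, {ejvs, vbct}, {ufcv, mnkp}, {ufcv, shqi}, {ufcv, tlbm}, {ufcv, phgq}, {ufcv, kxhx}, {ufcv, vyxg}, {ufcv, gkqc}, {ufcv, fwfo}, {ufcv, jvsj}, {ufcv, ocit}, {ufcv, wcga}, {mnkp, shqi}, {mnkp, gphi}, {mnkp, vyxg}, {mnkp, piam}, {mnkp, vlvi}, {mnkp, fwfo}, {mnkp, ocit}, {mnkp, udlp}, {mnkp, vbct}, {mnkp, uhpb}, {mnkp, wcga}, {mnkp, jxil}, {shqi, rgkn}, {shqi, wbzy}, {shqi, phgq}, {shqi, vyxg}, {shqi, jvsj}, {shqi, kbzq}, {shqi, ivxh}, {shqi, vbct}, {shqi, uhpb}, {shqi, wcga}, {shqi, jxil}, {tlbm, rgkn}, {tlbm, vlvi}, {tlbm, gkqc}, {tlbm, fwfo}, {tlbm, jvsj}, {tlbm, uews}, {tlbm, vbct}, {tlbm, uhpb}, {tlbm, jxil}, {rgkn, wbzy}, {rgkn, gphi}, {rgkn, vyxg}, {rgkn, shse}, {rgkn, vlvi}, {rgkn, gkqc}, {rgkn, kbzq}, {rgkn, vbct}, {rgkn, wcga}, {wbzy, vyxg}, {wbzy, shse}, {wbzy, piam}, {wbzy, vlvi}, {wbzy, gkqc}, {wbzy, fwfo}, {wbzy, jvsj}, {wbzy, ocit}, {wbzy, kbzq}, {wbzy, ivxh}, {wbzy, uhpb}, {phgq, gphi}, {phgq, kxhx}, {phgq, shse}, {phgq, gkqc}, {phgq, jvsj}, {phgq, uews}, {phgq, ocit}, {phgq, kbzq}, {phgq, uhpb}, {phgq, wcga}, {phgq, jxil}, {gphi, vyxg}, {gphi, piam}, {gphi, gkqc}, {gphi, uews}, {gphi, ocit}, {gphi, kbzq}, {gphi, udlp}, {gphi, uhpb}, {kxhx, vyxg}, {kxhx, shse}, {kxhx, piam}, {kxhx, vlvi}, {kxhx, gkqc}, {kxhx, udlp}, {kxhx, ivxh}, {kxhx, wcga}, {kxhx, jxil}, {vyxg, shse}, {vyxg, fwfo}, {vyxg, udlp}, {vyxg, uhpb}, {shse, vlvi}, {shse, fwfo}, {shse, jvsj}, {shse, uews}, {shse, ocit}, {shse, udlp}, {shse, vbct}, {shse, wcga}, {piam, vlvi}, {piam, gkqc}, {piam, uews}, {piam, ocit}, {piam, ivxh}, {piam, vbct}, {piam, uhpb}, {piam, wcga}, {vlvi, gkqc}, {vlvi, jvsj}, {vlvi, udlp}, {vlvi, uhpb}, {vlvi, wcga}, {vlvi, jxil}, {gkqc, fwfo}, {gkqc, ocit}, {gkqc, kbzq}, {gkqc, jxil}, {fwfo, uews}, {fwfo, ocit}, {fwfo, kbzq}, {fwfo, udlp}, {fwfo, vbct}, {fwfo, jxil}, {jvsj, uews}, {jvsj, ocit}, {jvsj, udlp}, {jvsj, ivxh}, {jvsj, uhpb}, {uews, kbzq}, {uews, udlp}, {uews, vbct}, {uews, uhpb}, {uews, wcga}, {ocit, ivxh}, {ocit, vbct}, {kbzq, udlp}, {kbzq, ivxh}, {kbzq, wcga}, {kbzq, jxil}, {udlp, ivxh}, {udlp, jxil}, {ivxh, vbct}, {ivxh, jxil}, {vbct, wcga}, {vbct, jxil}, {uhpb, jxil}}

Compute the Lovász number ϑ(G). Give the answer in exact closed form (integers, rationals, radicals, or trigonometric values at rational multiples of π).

Vertex mnkp has 14 neighbors: gdhz, ufcv, shqi, gphi, vyxg, piam, vlvi, fwfo, ocit, udlp, vbct, uhpb, wcga, jxil.
N(piam) = {lznt, ejvs, mnkp, wbzy, gphi, kxhx, vlvi, gkqc, uews, ocit, ivxh, vbct, uhpb, wcga}, |N(piam)| = 14.
N(kxhx) = {lznt, pfnu, ejvs, ufcv, phgq, vyxg, shse, piam, vlvi, gkqc, udlp, ivxh, wcga, jxil}, |N(kxhx)| = 14.
Vertex jvsj has 14 neighbors: gdhz, ejvs, ufcv, shqi, tlbm, wbzy, phgq, shse, vlvi, uews, ocit, udlp, ivxh, uhpb.
29-vertex 14-regular graph: strongly regular (29,14,6,7).
spec(A) ≈ [14.0, 2.192582, -3.192582] (distinct, 6 d.p.).
−29·(-sqrt(29)/2 - 1/2) / ((14)−(-sqrt(29)/2 - 1/2)) = sqrt(29) = ϑ(G).
ϑ(G) ≈ 5.3852.

sqrt(29)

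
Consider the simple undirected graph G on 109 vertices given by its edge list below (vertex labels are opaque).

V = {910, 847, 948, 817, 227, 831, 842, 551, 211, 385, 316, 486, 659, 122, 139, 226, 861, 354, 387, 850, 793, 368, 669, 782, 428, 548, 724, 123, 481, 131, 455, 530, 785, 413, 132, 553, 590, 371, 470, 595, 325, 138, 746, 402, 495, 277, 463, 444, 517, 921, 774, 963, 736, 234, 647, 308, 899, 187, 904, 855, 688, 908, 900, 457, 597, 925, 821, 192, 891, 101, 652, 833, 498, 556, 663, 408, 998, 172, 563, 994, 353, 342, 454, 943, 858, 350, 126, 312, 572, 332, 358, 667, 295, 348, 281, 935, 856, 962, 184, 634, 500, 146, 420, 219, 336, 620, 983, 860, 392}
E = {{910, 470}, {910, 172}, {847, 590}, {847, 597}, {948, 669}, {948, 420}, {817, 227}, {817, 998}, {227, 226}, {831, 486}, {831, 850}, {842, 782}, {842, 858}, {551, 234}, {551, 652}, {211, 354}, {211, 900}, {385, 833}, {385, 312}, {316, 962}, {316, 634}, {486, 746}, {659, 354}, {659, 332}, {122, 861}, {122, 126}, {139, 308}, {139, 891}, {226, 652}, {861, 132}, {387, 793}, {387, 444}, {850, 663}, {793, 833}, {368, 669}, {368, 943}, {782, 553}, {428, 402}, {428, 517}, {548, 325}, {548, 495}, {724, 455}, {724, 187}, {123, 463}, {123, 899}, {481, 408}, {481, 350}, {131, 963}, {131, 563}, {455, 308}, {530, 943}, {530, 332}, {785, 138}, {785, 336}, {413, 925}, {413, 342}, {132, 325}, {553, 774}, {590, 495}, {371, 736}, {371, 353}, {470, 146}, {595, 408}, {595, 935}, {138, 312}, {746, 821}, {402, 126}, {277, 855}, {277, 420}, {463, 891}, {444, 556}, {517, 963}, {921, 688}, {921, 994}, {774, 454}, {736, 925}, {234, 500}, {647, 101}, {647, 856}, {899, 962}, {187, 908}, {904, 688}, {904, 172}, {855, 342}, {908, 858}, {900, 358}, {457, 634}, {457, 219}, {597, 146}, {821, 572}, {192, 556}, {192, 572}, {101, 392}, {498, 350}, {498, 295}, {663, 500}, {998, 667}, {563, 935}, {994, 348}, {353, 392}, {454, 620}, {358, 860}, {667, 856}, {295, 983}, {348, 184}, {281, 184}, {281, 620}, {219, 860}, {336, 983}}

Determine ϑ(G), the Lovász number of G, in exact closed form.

Vertex 498 has 2 neighbors: 350, 295.
deg(348) = 2; N(348) = {994, 184}.
Vertex 667 has 2 neighbors: 998, 856.
Vertex 226 has 2 neighbors: 227, 652.
Every vertex has degree 2 (N=109); the odd cycle C_{109}.
A has 55 distinct eigenvalues ≈ [2.0, 1.99668, 1.98672, 1.97017, 1.94707, 1.9175, 1.88157, 1.83938, 1.79108, 1.73683, 1.67682, 1.61123, 1.54029, 1.46424, 1.38332, 1.2978, 1.20797, 1.11413, 1.01659, 0.91568, 0.81172, 0.70506, 0.59606, 0.48509, 0.3725, 0.25867, 0.14399, 0.02882, -0.08644, -0.20141, -0.31572, -0.42897, -0.5408, -0.65083, -0.7587, -0.86406, -0.96654, -1.06581, -1.16154, -1.25341, -1.34111, -1.42437, -1.50289, -1.57642, -1.64471, -1.70754, -1.76469, -1.81598, -1.86125, -1.90032, -1.93309, -1.95943, -1.97927, -1.99253, -1.99917].
Lovász (edge-transitive): ϑ = −109·(-2*cos(pi/109))/((2)−(-2*cos(pi/109))) = 109*cos(pi/109)/(cos(pi/109) + 1).
= 54.48868008… (decimal).
54 ≤ 109*cos(pi/109)/(cos(pi/109) + 1) ≤ 55: both strict.

109*cos(pi/109)/(cos(pi/109) + 1)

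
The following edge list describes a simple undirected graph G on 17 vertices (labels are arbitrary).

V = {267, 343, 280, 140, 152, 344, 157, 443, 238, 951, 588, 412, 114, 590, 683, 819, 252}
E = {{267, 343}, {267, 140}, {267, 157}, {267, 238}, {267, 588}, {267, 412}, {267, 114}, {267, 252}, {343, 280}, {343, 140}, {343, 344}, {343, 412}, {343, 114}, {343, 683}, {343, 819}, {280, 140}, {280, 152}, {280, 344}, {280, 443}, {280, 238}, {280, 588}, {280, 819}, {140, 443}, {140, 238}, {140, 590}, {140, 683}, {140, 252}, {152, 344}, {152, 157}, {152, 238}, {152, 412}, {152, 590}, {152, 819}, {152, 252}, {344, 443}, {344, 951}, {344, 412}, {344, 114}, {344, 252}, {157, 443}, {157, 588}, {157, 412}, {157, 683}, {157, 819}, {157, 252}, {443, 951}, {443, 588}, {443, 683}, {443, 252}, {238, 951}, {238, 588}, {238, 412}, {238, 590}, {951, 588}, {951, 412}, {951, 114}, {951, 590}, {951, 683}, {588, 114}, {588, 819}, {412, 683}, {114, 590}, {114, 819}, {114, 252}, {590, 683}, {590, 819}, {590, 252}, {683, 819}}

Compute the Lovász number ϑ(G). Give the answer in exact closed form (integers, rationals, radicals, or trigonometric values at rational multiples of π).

sqrt(17)

Vertex 238 has 8 neighbors: 267, 280, 140, 152, 951, 588, 412, 590.
Vertex 590 has 8 neighbors: 140, 152, 238, 951, 114, 683, 819, 252.
N(344) = {343, 280, 152, 443, 951, 412, 114, 252}, |N(344)| = 8.
Vertex 443 has 8 neighbors: 280, 140, 344, 157, 951, 588, 683, 252.
Every vertex has degree 8 (N=17); strongly regular (17,8,3,4).
The 3 distinct eigenvalues: [8.0, 1.561553, -2.561553].
ϑ = −N·λ_min/(λ_max−λ_min) = −17·(-sqrt(17)/2 - 1/2)/(8−(-sqrt(17)/2 - 1/2)) = sqrt(17).
= 4.12310563… (decimal).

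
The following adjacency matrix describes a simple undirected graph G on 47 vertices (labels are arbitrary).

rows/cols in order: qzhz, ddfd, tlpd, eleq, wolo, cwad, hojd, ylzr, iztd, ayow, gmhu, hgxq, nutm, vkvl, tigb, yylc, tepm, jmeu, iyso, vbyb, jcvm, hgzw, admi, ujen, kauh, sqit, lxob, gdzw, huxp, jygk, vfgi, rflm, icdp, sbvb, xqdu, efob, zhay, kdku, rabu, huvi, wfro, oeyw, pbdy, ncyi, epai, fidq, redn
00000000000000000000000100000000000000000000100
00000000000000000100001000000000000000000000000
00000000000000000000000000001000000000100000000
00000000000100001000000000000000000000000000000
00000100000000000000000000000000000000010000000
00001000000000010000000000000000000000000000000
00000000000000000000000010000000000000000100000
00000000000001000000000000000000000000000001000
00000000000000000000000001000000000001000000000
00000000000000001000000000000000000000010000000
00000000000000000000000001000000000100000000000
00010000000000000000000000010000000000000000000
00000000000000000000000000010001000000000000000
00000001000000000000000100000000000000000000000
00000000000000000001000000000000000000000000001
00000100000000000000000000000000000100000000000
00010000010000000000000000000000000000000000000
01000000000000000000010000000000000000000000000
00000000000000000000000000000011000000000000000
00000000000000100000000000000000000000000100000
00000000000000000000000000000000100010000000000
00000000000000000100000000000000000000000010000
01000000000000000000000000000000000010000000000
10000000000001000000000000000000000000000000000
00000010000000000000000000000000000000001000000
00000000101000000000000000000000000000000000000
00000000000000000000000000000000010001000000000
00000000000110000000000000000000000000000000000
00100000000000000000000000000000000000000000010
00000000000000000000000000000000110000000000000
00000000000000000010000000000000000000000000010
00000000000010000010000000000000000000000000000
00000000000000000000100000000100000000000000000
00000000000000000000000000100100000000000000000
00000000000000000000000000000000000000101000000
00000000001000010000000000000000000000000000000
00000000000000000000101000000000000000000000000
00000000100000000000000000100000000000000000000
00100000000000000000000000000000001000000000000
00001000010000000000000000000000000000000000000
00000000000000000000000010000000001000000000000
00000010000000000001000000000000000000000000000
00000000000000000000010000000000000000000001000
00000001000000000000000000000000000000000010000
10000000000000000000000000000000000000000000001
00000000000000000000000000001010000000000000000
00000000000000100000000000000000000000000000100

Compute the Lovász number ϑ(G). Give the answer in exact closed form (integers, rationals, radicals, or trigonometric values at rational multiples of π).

47*cos(pi/47)/(cos(pi/47) + 1)

N(icdp) = {jcvm, jygk}, |N(icdp)| = 2.
Vertex ujen has 2 neighbors: qzhz, vkvl.
Vertex tepm has 2 neighbors: eleq, ayow.
deg(sbvb) = 2; N(sbvb) = {lxob, jygk}.
Every vertex has degree 2 (N=47); connected 2-regular on 47 ⇒ C_{47}.
spec(A) ≈ [2.0, 1.9822, 1.9289, 1.8413, 1.7208, 1.5696, 1.3904, 1.1864, 0.9612, 0.7188, 0.4636, 0.2002, -0.0668, -0.3327, -0.5926, -0.8419, -1.0762, -1.2913, -1.4833, -1.6489, -1.785, -1.8893, -1.9599, -1.9955] (distinct, 4 d.p.).
Lovász: ϑ = −47(-2*cos(pi/47))/(2+-(-1)*2*cos(pi/47)) = 47*cos(pi/47)/(cos(pi/47) + 1).
= 23.4737315… (decimal).
α=23, χ(Ḡ)=24; ϑ=47*cos(pi/47)/(cos(pi/47) + 1) lies between (both strict).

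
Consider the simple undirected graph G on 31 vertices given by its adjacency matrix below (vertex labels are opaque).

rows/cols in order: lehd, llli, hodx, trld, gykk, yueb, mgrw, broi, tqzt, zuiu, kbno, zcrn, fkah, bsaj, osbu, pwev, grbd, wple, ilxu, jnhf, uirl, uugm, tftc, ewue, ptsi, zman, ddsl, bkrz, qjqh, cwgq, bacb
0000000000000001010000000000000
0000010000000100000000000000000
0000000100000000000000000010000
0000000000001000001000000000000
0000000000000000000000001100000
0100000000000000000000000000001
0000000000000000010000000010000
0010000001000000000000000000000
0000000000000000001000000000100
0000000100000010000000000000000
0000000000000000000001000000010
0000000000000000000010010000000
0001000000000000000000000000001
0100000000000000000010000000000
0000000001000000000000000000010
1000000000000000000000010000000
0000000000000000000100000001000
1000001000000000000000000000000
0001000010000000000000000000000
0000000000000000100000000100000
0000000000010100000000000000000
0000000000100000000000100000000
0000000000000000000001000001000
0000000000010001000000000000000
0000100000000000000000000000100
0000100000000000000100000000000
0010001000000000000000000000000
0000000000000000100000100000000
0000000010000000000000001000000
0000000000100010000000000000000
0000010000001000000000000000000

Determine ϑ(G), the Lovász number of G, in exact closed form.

N(ewue) = {zcrn, pwev}, |N(ewue)| = 2.
Vertex zuiu has 2 neighbors: broi, osbu.
N(wple) = {lehd, mgrw}, |N(wple)| = 2.
Vertex ptsi has 2 neighbors: gykk, qjqh.
deg(v) = 2 for all v (|V|=31); connected 2-regular on 31 ⇒ C_{31}.
spec(A) ≈ [2.0, 1.95906, 1.83792, 1.64153, 1.37793, 1.05793, 0.69461, 0.30286, -0.1013, -0.50131, -0.88079, -1.22421, -1.51752, -1.74869, -1.90828, -1.98974] (distinct, 5 d.p.).
ϑ = −N·λ_min/(λ_max−λ_min) = −31·(-2*cos(pi/31))/(2−(-2*cos(pi/31))) = 31*cos(pi/31)/(cos(pi/31) + 1).
≈ 15.460135 (to 6 d.p.).
Check 15 ≤ 31*cos(pi/31)/(cos(pi/31) + 1) ≤ 16: both strict.

31*cos(pi/31)/(cos(pi/31) + 1)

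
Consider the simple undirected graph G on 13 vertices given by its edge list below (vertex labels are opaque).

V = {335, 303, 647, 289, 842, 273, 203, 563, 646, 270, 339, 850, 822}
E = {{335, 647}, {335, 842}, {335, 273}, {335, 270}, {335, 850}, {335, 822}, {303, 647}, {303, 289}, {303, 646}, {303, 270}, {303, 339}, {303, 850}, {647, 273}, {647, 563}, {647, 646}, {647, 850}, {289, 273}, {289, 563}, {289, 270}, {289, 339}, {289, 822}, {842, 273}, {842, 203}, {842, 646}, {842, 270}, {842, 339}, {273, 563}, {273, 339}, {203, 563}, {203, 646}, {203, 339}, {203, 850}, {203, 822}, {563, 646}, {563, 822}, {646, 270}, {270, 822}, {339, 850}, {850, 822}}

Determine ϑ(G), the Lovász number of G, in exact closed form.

sqrt(13)

Vertex 850 has 6 neighbors: 335, 303, 647, 203, 339, 822.
Vertex 647 has 6 neighbors: 335, 303, 273, 563, 646, 850.
deg(822) = 6; N(822) = {335, 289, 203, 563, 270, 850}.
Vertex 339 has 6 neighbors: 303, 289, 842, 273, 203, 850.
Every vertex has degree 6 (N=13); SR(13,6,2,3) — a Paley graph.
The 3 distinct eigenvalues: [6.0, 1.3028, -2.3028].
With N=13: ϑ(G) = 13·(-(-sqrt(13)/2 - 1/2))/(6−(-sqrt(13)/2 - 1/2)) = sqrt(13).
Numerically 3.6055513.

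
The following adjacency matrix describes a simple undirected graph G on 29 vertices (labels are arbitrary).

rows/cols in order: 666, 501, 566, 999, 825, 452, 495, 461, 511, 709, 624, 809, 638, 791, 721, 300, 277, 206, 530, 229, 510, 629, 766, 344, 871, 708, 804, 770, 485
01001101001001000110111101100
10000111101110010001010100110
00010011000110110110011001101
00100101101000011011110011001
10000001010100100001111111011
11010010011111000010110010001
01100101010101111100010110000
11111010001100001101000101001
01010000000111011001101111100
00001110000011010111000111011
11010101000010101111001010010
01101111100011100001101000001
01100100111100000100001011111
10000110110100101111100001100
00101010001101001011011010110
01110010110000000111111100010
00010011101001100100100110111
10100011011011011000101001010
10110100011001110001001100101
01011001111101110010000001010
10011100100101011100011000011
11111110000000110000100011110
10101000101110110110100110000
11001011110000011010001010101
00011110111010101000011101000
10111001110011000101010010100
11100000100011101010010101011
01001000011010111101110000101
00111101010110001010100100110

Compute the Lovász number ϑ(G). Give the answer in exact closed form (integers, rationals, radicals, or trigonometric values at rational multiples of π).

Vertex 485 has 14 neighbors: 566, 999, 825, 452, 461, 709, 809, 638, 277, 530, 510, 344, 804, 770.
N(510) = {666, 999, 825, 452, 511, 809, 791, 300, 277, 206, 629, 766, 770, 485}, |N(510)| = 14.
deg(495) = 14; N(495) = {501, 566, 452, 461, 709, 809, 791, 721, 300, 277, 206, 629, 344, 871}.
deg(566) = 14; N(566) = {999, 495, 461, 809, 638, 721, 300, 206, 530, 629, 766, 708, 804, 485}.
deg(v) = 14 for all v (|V|=29); Paley(29): SR with (k,λ,μ)=(14,6,7).
Distinct eigenvalues (to 3 d.p.): [14.0, 2.193, -3.193].
λ_max=14, λ_min=-sqrt(29)/2 - 1/2; ϑ = −29·λ_min/(λ_max−λ_min) = sqrt(29).
ϑ(G) ≈ 5.385165.

sqrt(29)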